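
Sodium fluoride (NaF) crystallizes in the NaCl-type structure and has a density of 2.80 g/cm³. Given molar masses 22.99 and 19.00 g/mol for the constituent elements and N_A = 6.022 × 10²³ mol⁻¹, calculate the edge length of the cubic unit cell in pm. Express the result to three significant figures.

M(NaF) = 41.99 g/mol; Z = 4 formula units per cell.
a³ = Z·M/(N_A·ρ) = 4 × 41.99 / (6.022 × 10²³ × 2.80) = 9.961 × 10^-23 cm³, so a = 4.636 × 10^-8 cm = 464 pm.

464 pm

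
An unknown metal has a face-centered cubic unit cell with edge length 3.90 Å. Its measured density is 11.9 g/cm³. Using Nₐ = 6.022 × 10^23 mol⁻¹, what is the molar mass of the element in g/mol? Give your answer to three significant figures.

106 g/mol

An FCC cell has Z = 4 atoms; a = 3.900 × 10^-8 cm.
M = ρ·N_A·a³/Z = 11.9 × 6.022 × 10²³ × 5.932 × 10^-23 / 4 = 106 g/mol.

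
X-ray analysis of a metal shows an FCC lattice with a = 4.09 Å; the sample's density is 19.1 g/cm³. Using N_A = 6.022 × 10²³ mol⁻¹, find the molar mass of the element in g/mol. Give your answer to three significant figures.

197 g/mol

An FCC cell has Z = 4 atoms; a = 4.090 × 10^-8 cm.
M = ρ·N_A·a³/Z = 19.1 × 6.022 × 10²³ × 6.842 × 10^-23 / 4 = 197 g/mol.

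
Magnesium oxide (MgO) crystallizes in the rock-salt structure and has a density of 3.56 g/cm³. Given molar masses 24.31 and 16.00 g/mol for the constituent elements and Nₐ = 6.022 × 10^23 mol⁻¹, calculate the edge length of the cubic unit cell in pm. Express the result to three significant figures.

M(MgO) = 40.31 g/mol; Z = 4 formula units per cell.
a³ = Z·M/(N_A·ρ) = 4 × 40.31 / (6.022 × 10²³ × 3.56) = 7.521 × 10^-23 cm³, so a = 4.221 × 10^-8 cm = 422 pm.

422 pm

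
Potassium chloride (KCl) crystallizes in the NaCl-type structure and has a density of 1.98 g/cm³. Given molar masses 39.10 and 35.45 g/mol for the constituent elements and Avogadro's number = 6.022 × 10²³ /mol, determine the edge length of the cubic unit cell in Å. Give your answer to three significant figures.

6.30 Å

M(KCl) = 74.55 g/mol; Z = 4 formula units per cell.
a³ = Z·M/(N_A·ρ) = 4 × 74.55 / (6.022 × 10²³ × 1.98) = 2.501 × 10^-22 cm³, so a = 6.300 × 10^-8 cm = 6.30 Å.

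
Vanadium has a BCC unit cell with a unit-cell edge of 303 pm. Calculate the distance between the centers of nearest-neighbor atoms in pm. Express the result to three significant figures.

In a BCC structure, atoms touch along the body diagonal, so √3·a = 4r; the nearest-neighbor distance equals 2r = 0.8660·a.
d = 0.8660 × 303 = 262 pm.

262 pm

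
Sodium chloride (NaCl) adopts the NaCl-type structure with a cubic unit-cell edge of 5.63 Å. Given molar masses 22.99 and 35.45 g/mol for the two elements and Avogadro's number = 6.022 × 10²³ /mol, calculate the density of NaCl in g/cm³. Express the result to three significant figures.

2.18 g/cm³

The NaCl-type structure contains Z = 4 formula units per cell; M(NaCl) = 22.99 + 35.45 = 58.44 g/mol.
a³ = (5.630 × 10^-8 cm)³ = 1.785 × 10^-22 cm³.
ρ = 4 × 58.44 / (6.022 × 10²³ × 1.785 × 10^-22) = 2.175 g/cm³.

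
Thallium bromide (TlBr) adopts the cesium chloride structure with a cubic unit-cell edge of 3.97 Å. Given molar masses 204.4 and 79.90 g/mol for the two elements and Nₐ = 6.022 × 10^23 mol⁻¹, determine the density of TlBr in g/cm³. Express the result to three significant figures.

7.55 g/cm³

The cesium chloride structure contains Z = 1 formula unit per cell; M(TlBr) = 204.4 + 79.90 = 284.3 g/mol.
a³ = (3.970 × 10^-8 cm)³ = 6.257 × 10^-23 cm³.
ρ = 1 × 284.3 / (6.022 × 10²³ × 6.257 × 10^-23) = 7.545 g/cm³.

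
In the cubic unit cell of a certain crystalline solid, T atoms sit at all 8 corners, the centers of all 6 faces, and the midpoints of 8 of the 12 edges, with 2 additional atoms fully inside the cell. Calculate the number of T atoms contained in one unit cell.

Corner atoms are shared by 8 cells (1/8 each), face atoms by 2 (1/2 each), edge atoms by 4 (1/4 each), interior atoms are unshared.
Net atoms = 8 × 1/8 + 6 × 1/2 + 8 × 1/4 + 2 = 1 + 3 + 2 + 2 = 8.

8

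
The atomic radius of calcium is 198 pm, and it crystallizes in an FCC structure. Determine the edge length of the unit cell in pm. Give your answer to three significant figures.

560 pm

In an FCC lattice, atoms touch along the face diagonal, so √2·a = 4r.
a = 4r/√2 = 4 × 198 / 1.4142 = 560 pm.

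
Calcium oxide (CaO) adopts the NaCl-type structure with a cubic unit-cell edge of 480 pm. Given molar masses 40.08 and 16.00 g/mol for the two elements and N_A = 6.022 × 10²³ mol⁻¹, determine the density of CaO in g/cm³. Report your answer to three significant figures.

The NaCl-type structure contains Z = 4 formula units per cell; M(CaO) = 40.08 + 16.00 = 56.08 g/mol.
a³ = (4.800 × 10^-8 cm)³ = 1.106 × 10^-22 cm³.
ρ = 4 × 56.08 / (6.022 × 10²³ × 1.106 × 10^-22) = 3.368 g/cm³.

3.37 g/cm³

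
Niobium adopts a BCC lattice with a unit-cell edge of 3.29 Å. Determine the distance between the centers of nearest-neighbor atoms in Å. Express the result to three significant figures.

2.85 Å

In a BCC structure, atoms touch along the body diagonal, so √3·a = 4r; the nearest-neighbor distance equals 2r = 0.8660·a.
d = 0.8660 × 3.29 = 2.85 Å.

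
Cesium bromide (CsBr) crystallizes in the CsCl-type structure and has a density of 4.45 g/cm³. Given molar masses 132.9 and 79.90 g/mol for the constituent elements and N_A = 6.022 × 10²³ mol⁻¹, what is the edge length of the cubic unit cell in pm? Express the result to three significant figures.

M(CsBr) = 212.8 g/mol; Z = 1 formula unit per cell.
a³ = Z·M/(N_A·ρ) = 1 × 212.8 / (6.022 × 10²³ × 4.45) = 7.941 × 10^-23 cm³, so a = 4.298 × 10^-8 cm = 430 pm.

430 pm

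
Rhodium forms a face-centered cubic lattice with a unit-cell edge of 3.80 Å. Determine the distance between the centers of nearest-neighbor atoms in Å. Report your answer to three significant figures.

2.69 Å

In an FCC structure, atoms touch along the face diagonal, so √2·a = 4r; the nearest-neighbor distance equals 2r = 0.7071·a.
d = 0.7071 × 3.80 = 2.69 Å.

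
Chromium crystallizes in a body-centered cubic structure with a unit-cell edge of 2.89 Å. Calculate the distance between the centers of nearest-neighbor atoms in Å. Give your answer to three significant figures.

2.50 Å

In a BCC structure, atoms touch along the body diagonal, so √3·a = 4r; the nearest-neighbor distance equals 2r = 0.8660·a.
d = 0.8660 × 2.89 = 2.50 Å.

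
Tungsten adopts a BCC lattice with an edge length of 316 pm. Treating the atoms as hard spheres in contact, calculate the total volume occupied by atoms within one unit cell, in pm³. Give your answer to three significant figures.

In a BCC lattice atoms touch along the body diagonal, so √3·a = 4r, so r = 0.4330a = 136.8 pm.
V_atoms = Z × (4/3)πr³ = 2 × (4/3)π × (136.8)³ = 2.15 × 10^7 pm³.

2.15 × 10^7 pm³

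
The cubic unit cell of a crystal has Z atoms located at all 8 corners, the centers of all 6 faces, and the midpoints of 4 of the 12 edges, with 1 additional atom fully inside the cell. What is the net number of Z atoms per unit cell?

6

Corner atoms are shared by 8 cells (1/8 each), face atoms by 2 (1/2 each), edge atoms by 4 (1/4 each), interior atoms are unshared.
Net atoms = 8 × 1/8 + 6 × 1/2 + 4 × 1/4 + 1 = 1 + 3 + 1 + 1 = 6.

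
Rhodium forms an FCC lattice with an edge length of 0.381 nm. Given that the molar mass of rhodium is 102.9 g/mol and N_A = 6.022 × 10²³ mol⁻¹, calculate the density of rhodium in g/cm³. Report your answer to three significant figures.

An FCC unit cell contains Z = 4 atoms.
Cell volume: a³ = (0.381 nm)³ = (3.810 × 10^-8 cm)³ = 5.531 × 10^-23 cm³.
ρ = Z·M/(N_A·a³) = 4 × 102.9 / (6.022 × 10²³ × 5.531 × 10^-23) = 12.36 g/cm³.

12.4 g/cm³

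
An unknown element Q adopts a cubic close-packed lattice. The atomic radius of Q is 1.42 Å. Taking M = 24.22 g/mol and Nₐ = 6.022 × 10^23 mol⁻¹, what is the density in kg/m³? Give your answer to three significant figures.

In an FCC lattice, atoms touch along the face diagonal, so √2·a = 4r, giving a = 4.016 Å = 4.016 × 10^-8 cm.
With Z = 4, ρ = Z·M/(N_A·a³) = 4 × 24.22 / (6.022 × 10²³ × 6.479 × 10^-23) = 2.483 g/cm³ = 2480 kg/m³.

2480 kg/m³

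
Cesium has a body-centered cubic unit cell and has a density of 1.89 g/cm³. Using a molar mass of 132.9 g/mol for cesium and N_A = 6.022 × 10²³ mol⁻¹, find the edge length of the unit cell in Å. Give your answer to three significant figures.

With Z = 2 atoms per BCC cell, a³ = Z·M/(N_A·ρ) = 2 × 132.9 / (6.022 × 10²³ × 1.890 g/cm³) = 2.335 × 10^-22 cm³.
a = (2.335 × 10^-22)^(1/3) = 6.158 × 10^-8 cm = 6.16 Å.

6.16 Å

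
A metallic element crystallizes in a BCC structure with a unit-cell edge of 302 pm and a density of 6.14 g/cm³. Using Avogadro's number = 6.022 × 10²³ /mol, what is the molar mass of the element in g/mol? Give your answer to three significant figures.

A BCC cell has Z = 2 atoms; a = 3.020 × 10^-8 cm.
M = ρ·N_A·a³/Z = 6.14 × 6.022 × 10²³ × 2.754 × 10^-23 / 2 = 50.9 g/mol.

50.9 g/mol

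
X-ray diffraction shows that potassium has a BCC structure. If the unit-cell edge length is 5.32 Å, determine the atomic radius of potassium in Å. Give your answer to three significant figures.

In a BCC lattice, atoms touch along the body diagonal, so √3·a = 4r.
r = √3·a/4 = 1.7321 × 5.32 / 4 = 2.30 Å.

2.30 Å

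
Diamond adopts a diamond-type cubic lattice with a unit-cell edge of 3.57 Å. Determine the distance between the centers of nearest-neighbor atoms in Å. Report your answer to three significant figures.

1.55 Å

In a diamond cubic structure, nearest neighbors lie along the body diagonal with √3·a = 8r; the nearest-neighbor distance equals 2r = 0.4330·a.
d = 0.4330 × 3.57 = 1.55 Å.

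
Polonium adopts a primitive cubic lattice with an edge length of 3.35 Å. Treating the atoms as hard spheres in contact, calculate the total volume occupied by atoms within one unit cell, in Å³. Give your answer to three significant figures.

19.7 Å³

In a simple cubic lattice atoms touch along the cell edge, so a = 2r, so r = 0.5000a = 1.675 Å.
V_atoms = Z × (4/3)πr³ = 1 × (4/3)π × (1.675)³ = 19.7 Å³.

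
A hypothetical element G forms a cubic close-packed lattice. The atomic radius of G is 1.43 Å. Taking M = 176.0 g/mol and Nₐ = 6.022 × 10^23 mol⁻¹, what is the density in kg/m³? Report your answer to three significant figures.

17700 kg/m³

In an FCC lattice, atoms touch along the face diagonal, so √2·a = 4r, giving a = 4.045 Å = 4.045 × 10^-8 cm.
With Z = 4, ρ = Z·M/(N_A·a³) = 4 × 176.0 / (6.022 × 10²³ × 6.617 × 10^-23) = 17.67 g/cm³ = 17700 kg/m³.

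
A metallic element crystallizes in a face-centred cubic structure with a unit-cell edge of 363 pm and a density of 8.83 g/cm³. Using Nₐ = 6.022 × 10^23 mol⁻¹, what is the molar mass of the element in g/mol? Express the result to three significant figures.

63.6 g/mol

An FCC cell has Z = 4 atoms; a = 3.630 × 10^-8 cm.
M = ρ·N_A·a³/Z = 8.83 × 6.022 × 10²³ × 4.783 × 10^-23 / 4 = 63.6 g/mol.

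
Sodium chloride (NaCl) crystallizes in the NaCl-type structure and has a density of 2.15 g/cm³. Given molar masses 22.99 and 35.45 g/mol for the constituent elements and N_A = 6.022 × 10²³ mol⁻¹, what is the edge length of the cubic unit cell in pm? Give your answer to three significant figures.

M(NaCl) = 58.44 g/mol; Z = 4 formula units per cell.
a³ = Z·M/(N_A·ρ) = 4 × 58.44 / (6.022 × 10²³ × 2.15) = 1.805 × 10^-22 cm³, so a = 5.652 × 10^-8 cm = 565 pm.

565 pm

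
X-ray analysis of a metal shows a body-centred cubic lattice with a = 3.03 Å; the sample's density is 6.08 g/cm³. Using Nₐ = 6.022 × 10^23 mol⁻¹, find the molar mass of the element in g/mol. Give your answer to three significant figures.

A BCC cell has Z = 2 atoms; a = 3.030 × 10^-8 cm.
M = ρ·N_A·a³/Z = 6.08 × 6.022 × 10²³ × 2.782 × 10^-23 / 2 = 50.9 g/mol.

50.9 g/mol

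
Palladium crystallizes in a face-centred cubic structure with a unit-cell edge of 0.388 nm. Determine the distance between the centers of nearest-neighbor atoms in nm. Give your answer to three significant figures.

In an FCC structure, atoms touch along the face diagonal, so √2·a = 4r; the nearest-neighbor distance equals 2r = 0.7071·a.
d = 0.7071 × 0.388 = 0.274 nm.

0.274 nm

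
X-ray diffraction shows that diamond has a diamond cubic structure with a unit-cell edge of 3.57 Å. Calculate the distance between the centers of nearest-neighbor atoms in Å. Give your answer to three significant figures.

1.55 Å

In a diamond cubic structure, nearest neighbors lie along the body diagonal with √3·a = 8r; the nearest-neighbor distance equals 2r = 0.4330·a.
d = 0.4330 × 3.57 = 1.55 Å.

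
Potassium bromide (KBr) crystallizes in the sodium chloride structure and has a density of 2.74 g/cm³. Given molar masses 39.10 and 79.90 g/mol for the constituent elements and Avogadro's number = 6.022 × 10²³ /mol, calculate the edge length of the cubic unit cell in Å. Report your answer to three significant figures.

6.61 Å

M(KBr) = 119.0 g/mol; Z = 4 formula units per cell.
a³ = Z·M/(N_A·ρ) = 4 × 119.0 / (6.022 × 10²³ × 2.74) = 2.885 × 10^-22 cm³, so a = 6.608 × 10^-8 cm = 6.61 Å.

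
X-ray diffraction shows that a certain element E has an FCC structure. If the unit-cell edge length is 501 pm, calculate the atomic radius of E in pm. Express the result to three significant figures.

In an FCC lattice, atoms touch along the face diagonal, so √2·a = 4r.
r = √2·a/4 = 1.4142 × 501 / 4 = 177 pm.

177 pm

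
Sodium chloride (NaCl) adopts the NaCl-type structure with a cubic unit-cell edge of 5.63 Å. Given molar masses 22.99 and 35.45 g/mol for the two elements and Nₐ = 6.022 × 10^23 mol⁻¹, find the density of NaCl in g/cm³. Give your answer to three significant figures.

2.18 g/cm³

The NaCl-type structure contains Z = 4 formula units per cell; M(NaCl) = 22.99 + 35.45 = 58.44 g/mol.
a³ = (5.630 × 10^-8 cm)³ = 1.785 × 10^-22 cm³.
ρ = 4 × 58.44 / (6.022 × 10²³ × 1.785 × 10^-22) = 2.175 g/cm³.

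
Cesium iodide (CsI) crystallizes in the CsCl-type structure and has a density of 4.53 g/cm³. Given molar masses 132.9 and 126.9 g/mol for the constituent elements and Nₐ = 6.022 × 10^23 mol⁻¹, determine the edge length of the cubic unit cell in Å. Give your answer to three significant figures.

M(CsI) = 259.8 g/mol; Z = 1 formula unit per cell.
a³ = Z·M/(N_A·ρ) = 1 × 259.8 / (6.022 × 10²³ × 4.53) = 9.524 × 10^-23 cm³, so a = 4.567 × 10^-8 cm = 4.57 Å.

4.57 Å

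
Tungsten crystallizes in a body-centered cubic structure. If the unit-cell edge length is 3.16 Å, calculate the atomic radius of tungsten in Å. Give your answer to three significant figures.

In a BCC lattice, atoms touch along the body diagonal, so √3·a = 4r.
r = √3·a/4 = 1.7321 × 3.16 / 4 = 1.37 Å.

1.37 Å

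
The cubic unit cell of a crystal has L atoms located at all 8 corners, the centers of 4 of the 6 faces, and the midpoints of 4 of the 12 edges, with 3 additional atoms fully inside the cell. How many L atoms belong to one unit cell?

7

Corner atoms are shared by 8 cells (1/8 each), face atoms by 2 (1/2 each), edge atoms by 4 (1/4 each), interior atoms are unshared.
Net atoms = 8 × 1/8 + 4 × 1/2 + 4 × 1/4 + 3 = 1 + 2 + 1 + 3 = 7.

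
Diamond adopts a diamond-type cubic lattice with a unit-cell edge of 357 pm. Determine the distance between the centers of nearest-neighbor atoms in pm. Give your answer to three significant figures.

In a diamond cubic structure, nearest neighbors lie along the body diagonal with √3·a = 8r; the nearest-neighbor distance equals 2r = 0.4330·a.
d = 0.4330 × 357 = 155 pm.

155 pm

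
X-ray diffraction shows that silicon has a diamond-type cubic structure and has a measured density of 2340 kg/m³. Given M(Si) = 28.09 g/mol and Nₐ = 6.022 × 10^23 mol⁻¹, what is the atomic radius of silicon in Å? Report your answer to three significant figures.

For a diamond cubic cell (Z = 8), a³ = Z·M/(N_A·ρ) = 8 × 28.09 / (6.022 × 10²³ × 2.340) = 1.595 × 10^-22 cm³, so a = 5.423 × 10^-8 cm = 5.423 Å.
Nearest neighbors lie along the body diagonal with √3·a = 8r, so r = 0.2165 × a = 1.17 Å.

1.17 Å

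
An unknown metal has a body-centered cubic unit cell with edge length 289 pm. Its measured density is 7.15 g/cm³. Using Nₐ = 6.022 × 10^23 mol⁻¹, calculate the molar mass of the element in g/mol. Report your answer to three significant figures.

A BCC cell has Z = 2 atoms; a = 2.890 × 10^-8 cm.
M = ρ·N_A·a³/Z = 7.15 × 6.022 × 10²³ × 2.414 × 10^-23 / 2 = 52.0 g/mol.

52.0 g/mol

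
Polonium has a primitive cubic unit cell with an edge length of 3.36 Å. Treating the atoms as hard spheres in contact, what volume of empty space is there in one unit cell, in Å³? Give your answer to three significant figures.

In a simple cubic lattice atoms touch along the cell edge, so a = 2r, so r = 0.5000a = 1.680 Å.
V_cell = a³ = 37.93 Å³; V_atoms = 1 × (4/3)πr³ = 19.86 Å³.
Empty space = 37.93 − 19.86 = 18.1 Å³.

18.1 Å³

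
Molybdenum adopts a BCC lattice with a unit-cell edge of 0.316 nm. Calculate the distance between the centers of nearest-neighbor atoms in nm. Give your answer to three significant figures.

0.274 nm

In a BCC structure, atoms touch along the body diagonal, so √3·a = 4r; the nearest-neighbor distance equals 2r = 0.8660·a.
d = 0.8660 × 0.316 = 0.274 nm.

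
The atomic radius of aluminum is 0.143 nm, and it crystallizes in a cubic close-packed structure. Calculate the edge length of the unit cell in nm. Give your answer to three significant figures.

0.404 nm

In an FCC lattice, atoms touch along the face diagonal, so √2·a = 4r.
a = 4r/√2 = 4 × 0.143 / 1.4142 = 0.404 nm.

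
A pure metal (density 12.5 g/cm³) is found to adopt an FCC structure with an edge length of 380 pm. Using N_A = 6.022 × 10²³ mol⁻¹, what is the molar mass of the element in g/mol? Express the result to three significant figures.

103 g/mol

An FCC cell has Z = 4 atoms; a = 3.800 × 10^-8 cm.
M = ρ·N_A·a³/Z = 12.5 × 6.022 × 10²³ × 5.487 × 10^-23 / 4 = 103 g/mol.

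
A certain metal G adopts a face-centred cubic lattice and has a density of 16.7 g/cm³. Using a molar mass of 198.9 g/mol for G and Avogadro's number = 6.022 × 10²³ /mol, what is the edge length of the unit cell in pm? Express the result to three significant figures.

With Z = 4 atoms per FCC cell, a³ = Z·M/(N_A·ρ) = 4 × 198.9 / (6.022 × 10²³ × 16.70 g/cm³) = 7.911 × 10^-23 cm³.
a = (7.911 × 10^-23)^(1/3) = 4.293 × 10^-8 cm = 429 pm.

429 pm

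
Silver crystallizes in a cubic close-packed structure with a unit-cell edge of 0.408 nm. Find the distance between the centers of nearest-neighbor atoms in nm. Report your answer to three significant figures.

In an FCC structure, atoms touch along the face diagonal, so √2·a = 4r; the nearest-neighbor distance equals 2r = 0.7071·a.
d = 0.7071 × 0.408 = 0.288 nm.

0.288 nm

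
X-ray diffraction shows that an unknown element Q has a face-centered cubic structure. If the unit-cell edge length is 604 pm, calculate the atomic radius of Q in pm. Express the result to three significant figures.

214 pm

In an FCC lattice, atoms touch along the face diagonal, so √2·a = 4r.
r = √2·a/4 = 1.4142 × 604 / 4 = 214 pm.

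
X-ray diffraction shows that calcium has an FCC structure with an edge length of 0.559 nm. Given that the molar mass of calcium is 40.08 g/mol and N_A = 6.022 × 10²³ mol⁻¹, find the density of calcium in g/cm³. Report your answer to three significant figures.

1.52 g/cm³

An FCC unit cell contains Z = 4 atoms.
Cell volume: a³ = (0.559 nm)³ = (5.590 × 10^-8 cm)³ = 1.747 × 10^-22 cm³.
ρ = Z·M/(N_A·a³) = 4 × 40.08 / (6.022 × 10²³ × 1.747 × 10^-22) = 1.524 g/cm³.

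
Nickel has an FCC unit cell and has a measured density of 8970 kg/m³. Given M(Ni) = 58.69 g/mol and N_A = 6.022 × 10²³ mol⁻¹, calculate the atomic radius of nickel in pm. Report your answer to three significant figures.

For an FCC cell (Z = 4), a³ = Z·M/(N_A·ρ) = 4 × 58.69 / (6.022 × 10²³ × 8.970) = 4.346 × 10^-23 cm³, so a = 3.516 × 10^-8 cm = 351.6 pm.
Atoms touch along the face diagonal, so √2·a = 4r, so r = 0.3536 × a = 124 pm.

124 pm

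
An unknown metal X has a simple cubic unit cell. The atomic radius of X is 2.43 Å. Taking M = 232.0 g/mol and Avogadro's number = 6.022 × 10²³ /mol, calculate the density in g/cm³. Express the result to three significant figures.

3.36 g/cm³

In a simple cubic lattice, atoms touch along the cell edge, so a = 2r, giving a = 4.860 Å = 4.860 × 10^-8 cm.
With Z = 1, ρ = Z·M/(N_A·a³) = 1 × 232.0 / (6.022 × 10²³ × 1.148 × 10^-22) = 3.356 g/cm³.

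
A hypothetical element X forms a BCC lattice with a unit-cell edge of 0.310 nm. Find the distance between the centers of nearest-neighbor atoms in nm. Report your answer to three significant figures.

0.268 nm

In a BCC structure, atoms touch along the body diagonal, so √3·a = 4r; the nearest-neighbor distance equals 2r = 0.8660·a.
d = 0.8660 × 0.310 = 0.268 nm.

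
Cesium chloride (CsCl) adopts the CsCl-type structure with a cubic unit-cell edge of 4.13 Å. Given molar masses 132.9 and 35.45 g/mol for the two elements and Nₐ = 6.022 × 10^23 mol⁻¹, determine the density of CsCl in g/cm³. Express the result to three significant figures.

The CsCl-type structure contains Z = 1 formula unit per cell; M(CsCl) = 132.9 + 35.45 = 168.35 g/mol.
a³ = (4.130 × 10^-8 cm)³ = 7.044 × 10^-23 cm³.
ρ = 1 × 168.35 / (6.022 × 10²³ × 7.044 × 10^-23) = 3.968 g/cm³.

3.97 g/cm³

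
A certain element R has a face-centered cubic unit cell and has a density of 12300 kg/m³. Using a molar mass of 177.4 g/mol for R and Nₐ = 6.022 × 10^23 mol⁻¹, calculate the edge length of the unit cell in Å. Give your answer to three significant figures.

4.58 Å

With Z = 4 atoms per FCC cell, a³ = Z·M/(N_A·ρ) = 4 × 177.4 / (6.022 × 10²³ × 12.30 g/cm³) = 9.580 × 10^-23 cm³.
a = (9.580 × 10^-23)^(1/3) = 4.576 × 10^-8 cm = 4.58 Å.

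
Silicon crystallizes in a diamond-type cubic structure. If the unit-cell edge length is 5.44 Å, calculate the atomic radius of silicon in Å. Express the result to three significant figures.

1.18 Å

In a diamond cubic lattice, nearest neighbors lie along the body diagonal with √3·a = 8r.
r = √3·a/8 = 1.7321 × 5.44 / 8 = 1.18 Å.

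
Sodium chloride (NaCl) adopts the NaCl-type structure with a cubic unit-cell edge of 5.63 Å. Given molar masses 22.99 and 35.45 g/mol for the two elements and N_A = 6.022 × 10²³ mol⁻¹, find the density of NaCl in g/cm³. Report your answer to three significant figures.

The NaCl-type structure contains Z = 4 formula units per cell; M(NaCl) = 22.99 + 35.45 = 58.44 g/mol.
a³ = (5.630 × 10^-8 cm)³ = 1.785 × 10^-22 cm³.
ρ = 4 × 58.44 / (6.022 × 10²³ × 1.785 × 10^-22) = 2.175 g/cm³.

2.18 g/cm³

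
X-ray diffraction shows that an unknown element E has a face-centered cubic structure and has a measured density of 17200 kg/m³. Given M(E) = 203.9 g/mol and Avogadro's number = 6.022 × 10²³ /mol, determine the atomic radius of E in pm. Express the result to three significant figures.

152 pm

For an FCC cell (Z = 4), a³ = Z·M/(N_A·ρ) = 4 × 203.9 / (6.022 × 10²³ × 17.20) = 7.874 × 10^-23 cm³, so a = 4.286 × 10^-8 cm = 428.6 pm.
Atoms touch along the face diagonal, so √2·a = 4r, so r = 0.3536 × a = 152 pm.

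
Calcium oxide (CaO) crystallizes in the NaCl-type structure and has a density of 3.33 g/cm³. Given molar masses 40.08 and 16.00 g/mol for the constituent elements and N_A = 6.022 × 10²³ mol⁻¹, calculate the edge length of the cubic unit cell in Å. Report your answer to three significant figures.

4.82 Å

M(CaO) = 56.08 g/mol; Z = 4 formula units per cell.
a³ = Z·M/(N_A·ρ) = 4 × 56.08 / (6.022 × 10²³ × 3.33) = 1.119 × 10^-22 cm³, so a = 4.818 × 10^-8 cm = 4.82 Å.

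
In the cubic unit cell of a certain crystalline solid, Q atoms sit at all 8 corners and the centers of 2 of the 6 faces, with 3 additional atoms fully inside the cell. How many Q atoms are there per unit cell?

Corner atoms are shared by 8 cells (1/8 each), face atoms by 2 (1/2 each), interior atoms are unshared.
Net atoms = 8 × 1/8 + 2 × 1/2 + 3 = 1 + 1 + 3 = 5.

5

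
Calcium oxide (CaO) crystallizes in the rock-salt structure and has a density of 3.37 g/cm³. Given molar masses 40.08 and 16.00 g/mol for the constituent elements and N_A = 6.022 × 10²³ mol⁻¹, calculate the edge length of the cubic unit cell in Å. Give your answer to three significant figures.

4.80 Å

M(CaO) = 56.08 g/mol; Z = 4 formula units per cell.
a³ = Z·M/(N_A·ρ) = 4 × 56.08 / (6.022 × 10²³ × 3.37) = 1.105 × 10^-22 cm³, so a = 4.799 × 10^-8 cm = 4.80 Å.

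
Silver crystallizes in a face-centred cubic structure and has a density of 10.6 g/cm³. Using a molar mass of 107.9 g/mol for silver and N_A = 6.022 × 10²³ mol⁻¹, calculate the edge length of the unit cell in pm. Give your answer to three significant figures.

407 pm

With Z = 4 atoms per FCC cell, a³ = Z·M/(N_A·ρ) = 4 × 107.9 / (6.022 × 10²³ × 10.60 g/cm³) = 6.761 × 10^-23 cm³.
a = (6.761 × 10^-23)^(1/3) = 4.074 × 10^-8 cm = 407 pm.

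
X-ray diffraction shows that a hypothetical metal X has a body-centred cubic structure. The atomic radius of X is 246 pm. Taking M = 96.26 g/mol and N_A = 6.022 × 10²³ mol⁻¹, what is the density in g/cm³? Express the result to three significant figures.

1.74 g/cm³

In a BCC lattice, atoms touch along the body diagonal, so √3·a = 4r, giving a = 568.1 pm = 5.681 × 10^-8 cm.
With Z = 2, ρ = Z·M/(N_A·a³) = 2 × 96.26 / (6.022 × 10²³ × 1.834 × 10^-22) = 1.744 g/cm³.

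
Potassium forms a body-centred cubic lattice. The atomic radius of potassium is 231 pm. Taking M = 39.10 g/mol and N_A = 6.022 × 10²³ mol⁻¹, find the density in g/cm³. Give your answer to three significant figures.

0.855 g/cm³

In a BCC lattice, atoms touch along the body diagonal, so √3·a = 4r, giving a = 533.5 pm = 5.335 × 10^-8 cm.
With Z = 2, ρ = Z·M/(N_A·a³) = 2 × 39.10 / (6.022 × 10²³ × 1.518 × 10^-22) = 0.8553 g/cm³.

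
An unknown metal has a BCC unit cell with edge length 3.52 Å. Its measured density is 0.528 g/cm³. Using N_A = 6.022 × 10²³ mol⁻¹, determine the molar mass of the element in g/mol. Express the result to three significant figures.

6.93 g/mol

A BCC cell has Z = 2 atoms; a = 3.520 × 10^-8 cm.
M = ρ·N_A·a³/Z = 0.528 × 6.022 × 10²³ × 4.361 × 10^-23 / 2 = 6.93 g/mol.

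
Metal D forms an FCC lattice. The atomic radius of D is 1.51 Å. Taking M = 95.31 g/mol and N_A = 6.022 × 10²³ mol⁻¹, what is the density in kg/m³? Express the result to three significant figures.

8130 kg/m³

In an FCC lattice, atoms touch along the face diagonal, so √2·a = 4r, giving a = 4.271 Å = 4.271 × 10^-8 cm.
With Z = 4, ρ = Z·M/(N_A·a³) = 4 × 95.31 / (6.022 × 10²³ × 7.791 × 10^-23) = 8.126 g/cm³ = 8130 kg/m³.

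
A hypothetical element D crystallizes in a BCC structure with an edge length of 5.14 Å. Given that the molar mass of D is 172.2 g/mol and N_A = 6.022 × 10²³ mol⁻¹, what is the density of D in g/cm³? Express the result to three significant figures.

A BCC unit cell contains Z = 2 atoms.
Cell volume: a³ = (5.14 Å)³ = (5.140 × 10^-8 cm)³ = 1.358 × 10^-22 cm³.
ρ = Z·M/(N_A·a³) = 2 × 172.2 / (6.022 × 10²³ × 1.358 × 10^-22) = 4.211 g/cm³.

4.21 g/cm³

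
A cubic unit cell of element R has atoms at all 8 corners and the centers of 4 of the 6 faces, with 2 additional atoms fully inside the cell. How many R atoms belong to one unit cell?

5

Corner atoms are shared by 8 cells (1/8 each), face atoms by 2 (1/2 each), interior atoms are unshared.
Net atoms = 8 × 1/8 + 4 × 1/2 + 2 = 1 + 2 + 2 = 5.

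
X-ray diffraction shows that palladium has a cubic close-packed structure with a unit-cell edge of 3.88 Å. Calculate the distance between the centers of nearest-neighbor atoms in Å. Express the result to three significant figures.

In an FCC structure, atoms touch along the face diagonal, so √2·a = 4r; the nearest-neighbor distance equals 2r = 0.7071·a.
d = 0.7071 × 3.88 = 2.74 Å.

2.74 Å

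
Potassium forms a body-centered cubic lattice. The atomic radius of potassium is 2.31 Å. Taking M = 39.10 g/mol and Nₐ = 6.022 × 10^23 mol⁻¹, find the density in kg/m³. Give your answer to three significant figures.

855 kg/m³

In a BCC lattice, atoms touch along the body diagonal, so √3·a = 4r, giving a = 5.335 Å = 5.335 × 10^-8 cm.
With Z = 2, ρ = Z·M/(N_A·a³) = 2 × 39.10 / (6.022 × 10²³ × 1.518 × 10^-22) = 0.8553 g/cm³ = 855 kg/m³.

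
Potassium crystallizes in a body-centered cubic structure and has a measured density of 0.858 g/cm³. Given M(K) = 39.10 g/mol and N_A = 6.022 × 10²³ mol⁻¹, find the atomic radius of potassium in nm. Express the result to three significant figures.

For a BCC cell (Z = 2), a³ = Z·M/(N_A·ρ) = 2 × 39.10 / (6.022 × 10²³ × 0.8580) = 1.513 × 10^-22 cm³, so a = 5.329 × 10^-8 cm = 0.5329 nm.
Atoms touch along the body diagonal, so √3·a = 4r, so r = 0.4330 × a = 0.231 nm.

0.231 nm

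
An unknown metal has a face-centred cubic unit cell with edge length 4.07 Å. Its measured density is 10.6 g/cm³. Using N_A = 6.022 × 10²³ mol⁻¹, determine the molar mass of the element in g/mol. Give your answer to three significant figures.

108 g/mol

An FCC cell has Z = 4 atoms; a = 4.070 × 10^-8 cm.
M = ρ·N_A·a³/Z = 10.6 × 6.022 × 10²³ × 6.742 × 10^-23 / 4 = 108 g/mol.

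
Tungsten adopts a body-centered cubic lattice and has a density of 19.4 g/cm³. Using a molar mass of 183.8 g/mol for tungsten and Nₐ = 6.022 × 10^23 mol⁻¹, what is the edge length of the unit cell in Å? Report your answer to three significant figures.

With Z = 2 atoms per BCC cell, a³ = Z·M/(N_A·ρ) = 2 × 183.8 / (6.022 × 10²³ × 19.40 g/cm³) = 3.147 × 10^-23 cm³.
a = (3.147 × 10^-23)^(1/3) = 3.157 × 10^-8 cm = 3.16 Å.

3.16 Å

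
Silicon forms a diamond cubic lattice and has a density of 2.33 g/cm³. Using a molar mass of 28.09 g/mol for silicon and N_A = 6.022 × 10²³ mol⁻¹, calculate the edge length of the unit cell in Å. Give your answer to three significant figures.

5.43 Å

With Z = 8 atoms per diamond cubic cell, a³ = Z·M/(N_A·ρ) = 8 × 28.09 / (6.022 × 10²³ × 2.330 g/cm³) = 1.602 × 10^-22 cm³.
a = (1.602 × 10^-22)^(1/3) = 5.431 × 10^-8 cm = 5.43 Å.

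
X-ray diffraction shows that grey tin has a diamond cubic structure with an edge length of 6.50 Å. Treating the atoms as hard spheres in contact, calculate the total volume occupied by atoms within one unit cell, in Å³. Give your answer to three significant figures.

93.4 Å³

In a diamond cubic lattice nearest neighbors lie along the body diagonal with √3·a = 8r, so r = 0.2165a = 1.407 Å.
V_atoms = Z × (4/3)πr³ = 8 × (4/3)π × (1.407)³ = 93.4 Å³.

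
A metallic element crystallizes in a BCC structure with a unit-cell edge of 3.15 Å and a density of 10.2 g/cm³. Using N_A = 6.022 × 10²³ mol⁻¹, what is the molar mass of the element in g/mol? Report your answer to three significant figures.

96.0 g/mol

A BCC cell has Z = 2 atoms; a = 3.150 × 10^-8 cm.
M = ρ·N_A·a³/Z = 10.2 × 6.022 × 10²³ × 3.126 × 10^-23 / 2 = 96.0 g/mol.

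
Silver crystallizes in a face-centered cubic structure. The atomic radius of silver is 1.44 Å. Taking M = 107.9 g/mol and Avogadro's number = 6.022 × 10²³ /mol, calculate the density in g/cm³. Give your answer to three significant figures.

10.6 g/cm³

In an FCC lattice, atoms touch along the face diagonal, so √2·a = 4r, giving a = 4.073 Å = 4.073 × 10^-8 cm.
With Z = 4, ρ = Z·M/(N_A·a³) = 4 × 107.9 / (6.022 × 10²³ × 6.757 × 10^-23) = 10.61 g/cm³.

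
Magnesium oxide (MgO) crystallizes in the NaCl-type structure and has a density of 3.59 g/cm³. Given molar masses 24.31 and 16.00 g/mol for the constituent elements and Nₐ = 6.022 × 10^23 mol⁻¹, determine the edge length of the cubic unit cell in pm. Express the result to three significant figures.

421 pm

M(MgO) = 40.31 g/mol; Z = 4 formula units per cell.
a³ = Z·M/(N_A·ρ) = 4 × 40.31 / (6.022 × 10²³ × 3.59) = 7.458 × 10^-23 cm³, so a = 4.209 × 10^-8 cm = 421 pm.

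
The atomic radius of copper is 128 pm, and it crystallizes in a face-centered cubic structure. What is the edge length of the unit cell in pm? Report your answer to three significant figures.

In an FCC lattice, atoms touch along the face diagonal, so √2·a = 4r.
a = 4r/√2 = 4 × 128 / 1.4142 = 362 pm.

362 pm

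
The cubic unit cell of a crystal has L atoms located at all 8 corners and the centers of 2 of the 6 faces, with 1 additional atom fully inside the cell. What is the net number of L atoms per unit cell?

3

Corner atoms are shared by 8 cells (1/8 each), face atoms by 2 (1/2 each), interior atoms are unshared.
Net atoms = 8 × 1/8 + 2 × 1/2 + 1 = 1 + 1 + 1 = 3.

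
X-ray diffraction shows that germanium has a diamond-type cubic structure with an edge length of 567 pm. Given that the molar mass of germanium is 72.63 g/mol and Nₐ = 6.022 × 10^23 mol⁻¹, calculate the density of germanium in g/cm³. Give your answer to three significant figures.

5.29 g/cm³

A diamond cubic unit cell contains Z = 8 atoms.
Cell volume: a³ = (567 pm)³ = (5.670 × 10^-8 cm)³ = 1.823 × 10^-22 cm³.
ρ = Z·M/(N_A·a³) = 8 × 72.63 / (6.022 × 10²³ × 1.823 × 10^-22) = 5.293 g/cm³.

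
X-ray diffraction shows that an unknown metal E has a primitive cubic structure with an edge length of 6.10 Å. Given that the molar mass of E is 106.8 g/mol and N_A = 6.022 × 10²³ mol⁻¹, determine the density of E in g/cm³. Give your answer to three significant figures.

A simple cubic unit cell contains Z = 1 atom.
Cell volume: a³ = (6.10 Å)³ = (6.100 × 10^-8 cm)³ = 2.270 × 10^-22 cm³.
ρ = Z·M/(N_A·a³) = 1 × 106.8 / (6.022 × 10²³ × 2.270 × 10^-22) = 0.7813 g/cm³.

0.781 g/cm³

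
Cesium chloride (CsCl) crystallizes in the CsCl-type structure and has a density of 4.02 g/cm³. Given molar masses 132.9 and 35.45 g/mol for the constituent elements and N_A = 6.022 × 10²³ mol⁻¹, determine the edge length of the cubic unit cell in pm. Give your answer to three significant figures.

M(CsCl) = 168.35 g/mol; Z = 1 formula unit per cell.
a³ = Z·M/(N_A·ρ) = 1 × 168.35 / (6.022 × 10²³ × 4.02) = 6.954 × 10^-23 cm³, so a = 4.112 × 10^-8 cm = 411 pm.

411 pm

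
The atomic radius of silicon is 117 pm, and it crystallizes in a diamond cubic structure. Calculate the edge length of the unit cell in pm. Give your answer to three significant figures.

540 pm

In a diamond cubic lattice, nearest neighbors lie along the body diagonal with √3·a = 8r.
a = 8r/√3 = 8 × 117 / 1.7321 = 540 pm.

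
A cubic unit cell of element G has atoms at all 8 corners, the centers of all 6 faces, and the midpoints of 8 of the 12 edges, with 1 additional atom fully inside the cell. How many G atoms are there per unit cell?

Corner atoms are shared by 8 cells (1/8 each), face atoms by 2 (1/2 each), edge atoms by 4 (1/4 each), interior atoms are unshared.
Net atoms = 8 × 1/8 + 6 × 1/2 + 8 × 1/4 + 1 = 1 + 3 + 2 + 1 = 7.

7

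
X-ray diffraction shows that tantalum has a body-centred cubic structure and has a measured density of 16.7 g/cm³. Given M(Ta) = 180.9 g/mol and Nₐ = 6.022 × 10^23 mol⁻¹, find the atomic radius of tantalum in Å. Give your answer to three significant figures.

For a BCC cell (Z = 2), a³ = Z·M/(N_A·ρ) = 2 × 180.9 / (6.022 × 10²³ × 16.70) = 3.598 × 10^-23 cm³, so a = 3.301 × 10^-8 cm = 3.301 Å.
Atoms touch along the body diagonal, so √3·a = 4r, so r = 0.4330 × a = 1.43 Å.

1.43 Å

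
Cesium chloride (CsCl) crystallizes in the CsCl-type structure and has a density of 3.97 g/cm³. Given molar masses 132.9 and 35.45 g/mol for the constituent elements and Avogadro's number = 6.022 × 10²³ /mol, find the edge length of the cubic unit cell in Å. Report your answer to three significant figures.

4.13 Å

M(CsCl) = 168.35 g/mol; Z = 1 formula unit per cell.
a³ = Z·M/(N_A·ρ) = 1 × 168.35 / (6.022 × 10²³ × 3.97) = 7.042 × 10^-23 cm³, so a = 4.129 × 10^-8 cm = 4.13 Å.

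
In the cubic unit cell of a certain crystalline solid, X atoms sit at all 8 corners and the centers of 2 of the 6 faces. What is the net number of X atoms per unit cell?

Corner atoms are shared by 8 cells (1/8 each), face atoms by 2 (1/2 each).
Net atoms = 8 × 1/8 + 2 × 1/2 = 1 + 1 = 2.

2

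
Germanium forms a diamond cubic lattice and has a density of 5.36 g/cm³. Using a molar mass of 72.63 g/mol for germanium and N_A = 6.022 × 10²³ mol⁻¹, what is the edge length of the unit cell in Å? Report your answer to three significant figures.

5.65 Å

With Z = 8 atoms per diamond cubic cell, a³ = Z·M/(N_A·ρ) = 8 × 72.63 / (6.022 × 10²³ × 5.360 g/cm³) = 1.800 × 10^-22 cm³.
a = (1.800 × 10^-22)^(1/3) = 5.646 × 10^-8 cm = 5.65 Å.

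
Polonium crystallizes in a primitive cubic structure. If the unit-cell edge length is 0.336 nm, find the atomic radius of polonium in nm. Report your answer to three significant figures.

0.168 nm

In a simple cubic lattice, atoms touch along the cell edge, so a = 2r.
r = a/2 = 0.336/2 = 0.168 nm.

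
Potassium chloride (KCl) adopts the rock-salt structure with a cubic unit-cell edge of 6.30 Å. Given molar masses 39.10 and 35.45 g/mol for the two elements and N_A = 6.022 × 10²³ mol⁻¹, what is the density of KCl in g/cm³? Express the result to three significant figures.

The rock-salt structure contains Z = 4 formula units per cell; M(KCl) = 39.10 + 35.45 = 74.55 g/mol.
a³ = (6.300 × 10^-8 cm)³ = 2.500 × 10^-22 cm³.
ρ = 4 × 74.55 / (6.022 × 10²³ × 2.500 × 10^-22) = 1.980 g/cm³.

1.98 g/cm³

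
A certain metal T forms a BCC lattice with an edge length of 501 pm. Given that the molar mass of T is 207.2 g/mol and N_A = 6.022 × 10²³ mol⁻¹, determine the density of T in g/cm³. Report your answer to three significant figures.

5.47 g/cm³

A BCC unit cell contains Z = 2 atoms.
Cell volume: a³ = (501 pm)³ = (5.010 × 10^-8 cm)³ = 1.258 × 10^-22 cm³.
ρ = Z·M/(N_A·a³) = 2 × 207.2 / (6.022 × 10²³ × 1.258 × 10^-22) = 5.472 g/cm³.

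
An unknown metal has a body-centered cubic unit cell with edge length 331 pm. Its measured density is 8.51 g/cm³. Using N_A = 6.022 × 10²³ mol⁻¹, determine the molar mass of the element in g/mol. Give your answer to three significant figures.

A BCC cell has Z = 2 atoms; a = 3.310 × 10^-8 cm.
M = ρ·N_A·a³/Z = 8.51 × 6.022 × 10²³ × 3.626 × 10^-23 / 2 = 92.9 g/mol.

92.9 g/mol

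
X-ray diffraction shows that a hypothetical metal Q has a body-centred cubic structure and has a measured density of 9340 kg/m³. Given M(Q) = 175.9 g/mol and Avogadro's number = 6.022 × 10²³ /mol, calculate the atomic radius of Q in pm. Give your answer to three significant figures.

For a BCC cell (Z = 2), a³ = Z·M/(N_A·ρ) = 2 × 175.9 / (6.022 × 10²³ × 9.340) = 6.255 × 10^-23 cm³, so a = 3.970 × 10^-8 cm = 397.0 pm.
Atoms touch along the body diagonal, so √3·a = 4r, so r = 0.4330 × a = 172 pm.

172 pm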